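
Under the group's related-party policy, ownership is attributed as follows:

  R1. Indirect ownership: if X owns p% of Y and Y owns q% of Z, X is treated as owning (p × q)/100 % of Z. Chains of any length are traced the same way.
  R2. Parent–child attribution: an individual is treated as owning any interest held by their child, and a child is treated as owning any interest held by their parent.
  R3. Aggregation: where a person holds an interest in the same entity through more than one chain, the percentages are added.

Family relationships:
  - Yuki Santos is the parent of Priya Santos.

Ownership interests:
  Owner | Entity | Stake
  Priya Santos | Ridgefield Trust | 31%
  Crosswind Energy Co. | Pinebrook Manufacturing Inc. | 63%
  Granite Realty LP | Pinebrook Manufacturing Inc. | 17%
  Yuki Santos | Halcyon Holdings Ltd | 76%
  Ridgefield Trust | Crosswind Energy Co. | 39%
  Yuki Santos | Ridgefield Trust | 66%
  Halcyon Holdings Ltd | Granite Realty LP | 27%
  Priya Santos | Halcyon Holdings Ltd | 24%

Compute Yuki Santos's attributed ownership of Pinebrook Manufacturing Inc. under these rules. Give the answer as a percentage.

By parent–child attribution (R2), Yuki Santos is treated as also owning Priya Santos's interest in Ridgefield Trust, giving 66% + 31% = 97%.
By parent–child attribution (R2), Yuki Santos is treated as also owning Priya Santos's interest in Halcyon Holdings Ltd, giving 76% + 24% = 100%.
Chain via Ridgefield Trust → Crosswind Energy Co. (R1): 97% × 39% × 63% = 23.8329% of Pinebrook Manufacturing Inc.
Chain via Halcyon Holdings Ltd → Granite Realty LP (R1): 100% × 27% × 17% = 4.59% of Pinebrook Manufacturing Inc.
Aggregating (R3): 23.8329% + 4.59% = 28.4229%.

28.4229%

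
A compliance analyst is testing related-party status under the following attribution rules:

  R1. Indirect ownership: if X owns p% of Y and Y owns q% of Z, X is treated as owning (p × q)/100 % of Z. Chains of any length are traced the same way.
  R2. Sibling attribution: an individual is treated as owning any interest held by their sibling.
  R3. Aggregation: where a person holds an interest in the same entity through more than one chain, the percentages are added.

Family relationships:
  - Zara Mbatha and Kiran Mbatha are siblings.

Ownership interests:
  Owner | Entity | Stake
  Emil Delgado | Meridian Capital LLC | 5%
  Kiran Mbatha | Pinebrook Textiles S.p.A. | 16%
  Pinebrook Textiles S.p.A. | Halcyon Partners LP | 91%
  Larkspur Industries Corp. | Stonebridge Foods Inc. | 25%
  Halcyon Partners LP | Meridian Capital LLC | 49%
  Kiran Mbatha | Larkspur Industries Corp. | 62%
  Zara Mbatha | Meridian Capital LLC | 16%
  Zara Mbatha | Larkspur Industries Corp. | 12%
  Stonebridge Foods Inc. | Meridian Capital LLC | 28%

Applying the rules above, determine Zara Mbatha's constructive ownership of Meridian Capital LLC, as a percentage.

By sibling attribution (R2), Zara Mbatha is treated as also owning Kiran Mbatha's interest in Larkspur Industries Corp, giving 12% + 62% = 74%.
By sibling attribution (R2), Zara Mbatha is treated as owning Kiran Mbatha's 16% interest in Pinebrook Textiles S.p.A.
Chain via Larkspur Industries Corp. → Stonebridge Foods Inc. (R1): 74% × 25% × 28% = 5.18% of Meridian Capital LLC.
Direct interest in Meridian Capital LLC: 16%.
Chain via Pinebrook Textiles S.p.A. → Halcyon Partners LP (R1): 16% × 91% × 49% = 7.1344% of Meridian Capital LLC.
Aggregating (R3): 5.18% + 16% + 7.1344% = 28.3144%.

28.3144%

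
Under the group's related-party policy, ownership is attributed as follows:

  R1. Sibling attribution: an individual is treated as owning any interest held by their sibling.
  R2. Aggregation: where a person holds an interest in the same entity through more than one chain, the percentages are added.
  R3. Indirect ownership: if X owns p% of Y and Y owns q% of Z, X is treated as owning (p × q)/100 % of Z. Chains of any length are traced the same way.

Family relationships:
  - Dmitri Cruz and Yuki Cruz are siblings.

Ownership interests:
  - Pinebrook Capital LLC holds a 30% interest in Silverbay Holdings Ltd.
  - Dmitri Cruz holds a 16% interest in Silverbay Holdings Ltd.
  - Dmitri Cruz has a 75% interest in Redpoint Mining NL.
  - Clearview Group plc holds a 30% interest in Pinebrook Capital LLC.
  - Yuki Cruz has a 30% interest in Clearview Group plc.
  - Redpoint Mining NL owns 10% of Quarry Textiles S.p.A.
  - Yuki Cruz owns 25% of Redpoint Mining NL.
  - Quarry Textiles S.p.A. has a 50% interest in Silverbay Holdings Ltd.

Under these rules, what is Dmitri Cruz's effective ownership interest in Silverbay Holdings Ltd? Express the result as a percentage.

23.7%

By sibling attribution (R1), Dmitri Cruz is treated as also owning Yuki Cruz's interest in Redpoint Mining NL, giving 75% + 25% = 100%.
By sibling attribution (R1), Dmitri Cruz is treated as owning Yuki Cruz's 30% interest in Clearview Group plc.
Chain via Redpoint Mining NL → Quarry Textiles S.p.A. (R3): 100% × 10% × 50% = 5% of Silverbay Holdings Ltd.
Direct interest in Silverbay Holdings Ltd: 16%.
Chain via Clearview Group plc → Pinebrook Capital LLC (R3): 30% × 30% × 30% = 2.7% of Silverbay Holdings Ltd.
Aggregating (R2): 5% + 16% + 2.7% = 23.7%.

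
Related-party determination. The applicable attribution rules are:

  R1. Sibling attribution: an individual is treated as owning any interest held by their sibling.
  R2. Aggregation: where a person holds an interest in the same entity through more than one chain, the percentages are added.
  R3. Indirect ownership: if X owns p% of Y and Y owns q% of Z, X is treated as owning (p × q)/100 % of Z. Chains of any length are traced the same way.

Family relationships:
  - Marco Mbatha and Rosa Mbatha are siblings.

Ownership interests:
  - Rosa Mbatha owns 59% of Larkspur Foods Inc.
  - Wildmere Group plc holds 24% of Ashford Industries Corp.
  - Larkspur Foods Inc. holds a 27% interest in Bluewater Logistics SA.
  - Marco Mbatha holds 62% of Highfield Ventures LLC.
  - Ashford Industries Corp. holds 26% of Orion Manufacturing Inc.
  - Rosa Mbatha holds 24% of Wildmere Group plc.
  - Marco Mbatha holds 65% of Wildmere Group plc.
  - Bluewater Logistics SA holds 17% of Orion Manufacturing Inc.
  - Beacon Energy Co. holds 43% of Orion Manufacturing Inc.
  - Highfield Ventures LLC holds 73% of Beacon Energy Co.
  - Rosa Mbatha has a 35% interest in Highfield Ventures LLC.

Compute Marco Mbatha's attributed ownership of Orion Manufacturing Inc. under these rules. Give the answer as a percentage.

38.71%

By sibling attribution (R1), Marco Mbatha is treated as also owning Rosa Mbatha's interest in Wildmere Group plc, giving 65% + 24% = 89%.
By sibling attribution (R1), Marco Mbatha is treated as also owning Rosa Mbatha's interest in Highfield Ventures LLC, giving 62% + 35% = 97%.
By sibling attribution (R1), Marco Mbatha is treated as owning Rosa Mbatha's 59% interest in Larkspur Foods Inc.
Chain via Wildmere Group plc → Ashford Industries Corp. (R3): 89% × 24% × 26% = 5.5536% of Orion Manufacturing Inc.
Chain via Highfield Ventures LLC → Beacon Energy Co. (R3): 97% × 73% × 43% = 30.4483% of Orion Manufacturing Inc.
Chain via Larkspur Foods Inc. → Bluewater Logistics SA (R3): 59% × 27% × 17% = 2.7081% of Orion Manufacturing Inc.
Aggregating (R2): 5.5536% + 30.4483% + 2.7081% = 38.71%.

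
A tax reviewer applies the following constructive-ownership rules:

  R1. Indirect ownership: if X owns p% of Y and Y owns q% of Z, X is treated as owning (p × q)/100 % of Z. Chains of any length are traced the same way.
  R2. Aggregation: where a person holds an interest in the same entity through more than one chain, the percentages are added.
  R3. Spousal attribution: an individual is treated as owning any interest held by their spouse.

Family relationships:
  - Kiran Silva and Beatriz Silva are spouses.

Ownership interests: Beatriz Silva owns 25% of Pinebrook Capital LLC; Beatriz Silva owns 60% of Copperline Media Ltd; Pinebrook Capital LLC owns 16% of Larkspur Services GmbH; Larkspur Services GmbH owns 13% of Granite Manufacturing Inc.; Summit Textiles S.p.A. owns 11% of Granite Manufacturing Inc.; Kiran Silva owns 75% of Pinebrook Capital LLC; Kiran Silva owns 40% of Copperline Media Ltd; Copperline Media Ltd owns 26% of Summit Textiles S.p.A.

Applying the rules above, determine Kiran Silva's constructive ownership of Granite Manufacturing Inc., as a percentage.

4.94%

By spousal attribution (R3), Kiran Silva is treated as also owning Beatriz Silva's interest in Copperline Media Ltd, giving 40% + 60% = 100%.
By spousal attribution (R3), Kiran Silva is treated as also owning Beatriz Silva's interest in Pinebrook Capital LLC, giving 75% + 25% = 100%.
Chain via Copperline Media Ltd → Summit Textiles S.p.A. (R1): 100% × 26% × 11% = 2.86% of Granite Manufacturing Inc.
Chain via Pinebrook Capital LLC → Larkspur Services GmbH (R1): 100% × 16% × 13% = 2.08% of Granite Manufacturing Inc.
Aggregating (R2): 2.86% + 2.08% = 4.94%.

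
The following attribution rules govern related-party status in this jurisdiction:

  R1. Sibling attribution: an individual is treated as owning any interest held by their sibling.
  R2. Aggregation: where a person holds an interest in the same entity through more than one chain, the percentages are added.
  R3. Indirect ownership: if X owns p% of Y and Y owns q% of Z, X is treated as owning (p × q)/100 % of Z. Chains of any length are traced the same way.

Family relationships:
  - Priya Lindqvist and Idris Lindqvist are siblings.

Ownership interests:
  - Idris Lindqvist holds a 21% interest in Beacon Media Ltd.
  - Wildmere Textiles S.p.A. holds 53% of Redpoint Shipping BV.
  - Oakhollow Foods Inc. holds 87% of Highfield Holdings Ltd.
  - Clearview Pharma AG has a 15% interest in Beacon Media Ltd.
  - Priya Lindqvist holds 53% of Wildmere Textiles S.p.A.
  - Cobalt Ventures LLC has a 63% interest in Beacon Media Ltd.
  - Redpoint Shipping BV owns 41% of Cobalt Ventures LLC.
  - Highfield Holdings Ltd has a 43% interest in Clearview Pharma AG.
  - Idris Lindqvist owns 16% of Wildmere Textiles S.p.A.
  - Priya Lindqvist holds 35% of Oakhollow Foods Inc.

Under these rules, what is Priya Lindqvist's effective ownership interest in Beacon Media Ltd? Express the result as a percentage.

By sibling attribution (R1), Priya Lindqvist is treated as also owning Idris Lindqvist's interest in Wildmere Textiles S.p.A, giving 53% + 16% = 69%.
By sibling attribution (R1), Priya Lindqvist is treated as owning Idris Lindqvist's 21% interest in Beacon Media Ltd.
Chain via Oakhollow Foods Inc. → Highfield Holdings Ltd → Clearview Pharma AG (R3): 35% × 87% × 43% × 15% = 1.964025% of Beacon Media Ltd.
Chain via Wildmere Textiles S.p.A. → Redpoint Shipping BV → Cobalt Ventures LLC (R3): 69% × 53% × 41% × 63% = 9.446031% of Beacon Media Ltd.
Direct interest in Beacon Media Ltd: 21%.
Aggregating (R2): 1.964025% + 9.446031% + 21% = 32.410056%.

32.410056%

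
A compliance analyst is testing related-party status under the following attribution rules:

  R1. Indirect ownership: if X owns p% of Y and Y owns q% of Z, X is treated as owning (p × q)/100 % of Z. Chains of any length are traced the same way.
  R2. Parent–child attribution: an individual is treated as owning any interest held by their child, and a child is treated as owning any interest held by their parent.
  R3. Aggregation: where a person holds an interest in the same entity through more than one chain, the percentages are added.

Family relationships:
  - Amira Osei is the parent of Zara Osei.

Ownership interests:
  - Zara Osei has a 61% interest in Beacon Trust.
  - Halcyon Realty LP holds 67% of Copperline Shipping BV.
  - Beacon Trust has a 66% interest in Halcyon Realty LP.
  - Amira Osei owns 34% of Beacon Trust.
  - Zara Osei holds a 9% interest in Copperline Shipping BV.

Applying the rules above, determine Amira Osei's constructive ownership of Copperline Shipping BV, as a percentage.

51.009%

By parent–child attribution (R2), Amira Osei is treated as also owning Zara Osei's interest in Beacon Trust, giving 34% + 61% = 95%.
By parent–child attribution (R2), Amira Osei is treated as owning Zara Osei's 9% interest in Copperline Shipping BV.
Chain via Beacon Trust → Halcyon Realty LP (R1): 95% × 66% × 67% = 42.009% of Copperline Shipping BV.
Direct interest in Copperline Shipping BV: 9%.
Aggregating (R3): 42.009% + 9% = 51.009%.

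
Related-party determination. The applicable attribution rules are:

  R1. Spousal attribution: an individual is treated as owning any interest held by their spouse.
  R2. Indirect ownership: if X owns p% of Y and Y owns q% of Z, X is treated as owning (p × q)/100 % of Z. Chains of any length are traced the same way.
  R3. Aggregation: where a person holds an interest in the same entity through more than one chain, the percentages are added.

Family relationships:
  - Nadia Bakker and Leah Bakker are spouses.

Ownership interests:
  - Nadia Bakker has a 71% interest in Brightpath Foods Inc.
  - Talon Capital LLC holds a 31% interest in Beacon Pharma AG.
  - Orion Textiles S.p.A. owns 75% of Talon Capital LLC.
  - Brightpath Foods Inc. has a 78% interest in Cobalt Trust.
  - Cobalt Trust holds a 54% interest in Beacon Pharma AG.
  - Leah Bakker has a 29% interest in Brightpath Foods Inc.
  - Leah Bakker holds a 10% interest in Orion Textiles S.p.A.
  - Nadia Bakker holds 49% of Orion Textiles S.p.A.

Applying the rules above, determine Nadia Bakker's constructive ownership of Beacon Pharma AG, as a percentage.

By spousal attribution (R1), Nadia Bakker is treated as also owning Leah Bakker's interest in Brightpath Foods Inc, giving 71% + 29% = 100%.
By spousal attribution (R1), Nadia Bakker is treated as also owning Leah Bakker's interest in Orion Textiles S.p.A, giving 49% + 10% = 59%.
Chain via Brightpath Foods Inc. → Cobalt Trust (R2): 100% × 78% × 54% = 42.12% of Beacon Pharma AG.
Chain via Orion Textiles S.p.A. → Talon Capital LLC (R2): 59% × 75% × 31% = 13.7175% of Beacon Pharma AG.
Aggregating (R3): 42.12% + 13.7175% = 55.8375%.

55.8375%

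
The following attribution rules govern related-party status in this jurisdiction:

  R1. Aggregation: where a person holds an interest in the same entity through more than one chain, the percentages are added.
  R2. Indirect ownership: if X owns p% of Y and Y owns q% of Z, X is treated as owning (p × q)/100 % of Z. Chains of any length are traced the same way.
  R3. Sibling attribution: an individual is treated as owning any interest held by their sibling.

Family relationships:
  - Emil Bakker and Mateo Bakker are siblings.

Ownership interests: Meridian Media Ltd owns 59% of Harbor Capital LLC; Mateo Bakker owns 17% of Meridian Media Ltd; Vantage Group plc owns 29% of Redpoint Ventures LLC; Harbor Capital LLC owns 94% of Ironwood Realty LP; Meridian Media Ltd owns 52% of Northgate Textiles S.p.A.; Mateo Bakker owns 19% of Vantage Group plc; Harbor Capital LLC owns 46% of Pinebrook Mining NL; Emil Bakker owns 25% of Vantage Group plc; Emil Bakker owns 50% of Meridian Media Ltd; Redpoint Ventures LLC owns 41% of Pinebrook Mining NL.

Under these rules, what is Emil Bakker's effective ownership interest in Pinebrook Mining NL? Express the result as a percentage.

By sibling attribution (R3), Emil Bakker is treated as also owning Mateo Bakker's interest in Vantage Group plc, giving 25% + 19% = 44%.
By sibling attribution (R3), Emil Bakker is treated as also owning Mateo Bakker's interest in Meridian Media Ltd, giving 50% + 17% = 67%.
Chain via Vantage Group plc → Redpoint Ventures LLC (R2): 44% × 29% × 41% = 5.2316% of Pinebrook Mining NL.
Chain via Meridian Media Ltd → Harbor Capital LLC (R2): 67% × 59% × 46% = 18.1838% of Pinebrook Mining NL.
Aggregating (R1): 5.2316% + 18.1838% = 23.4154%.

23.4154%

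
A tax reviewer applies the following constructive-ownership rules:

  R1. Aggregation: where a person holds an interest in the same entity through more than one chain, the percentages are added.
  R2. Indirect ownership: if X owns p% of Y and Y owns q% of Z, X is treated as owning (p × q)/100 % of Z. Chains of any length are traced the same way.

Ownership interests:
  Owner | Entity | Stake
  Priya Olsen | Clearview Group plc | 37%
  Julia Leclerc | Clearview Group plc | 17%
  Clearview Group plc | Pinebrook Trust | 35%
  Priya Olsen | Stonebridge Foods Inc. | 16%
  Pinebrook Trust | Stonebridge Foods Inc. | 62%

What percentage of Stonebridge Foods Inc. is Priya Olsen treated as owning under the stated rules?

24.029%

Chain via Clearview Group plc → Pinebrook Trust (R2): 37% × 35% × 62% = 8.029% of Stonebridge Foods Inc.
Direct interest in Stonebridge Foods Inc: 16%.
Aggregating (R1): 8.029% + 16% = 24.029%.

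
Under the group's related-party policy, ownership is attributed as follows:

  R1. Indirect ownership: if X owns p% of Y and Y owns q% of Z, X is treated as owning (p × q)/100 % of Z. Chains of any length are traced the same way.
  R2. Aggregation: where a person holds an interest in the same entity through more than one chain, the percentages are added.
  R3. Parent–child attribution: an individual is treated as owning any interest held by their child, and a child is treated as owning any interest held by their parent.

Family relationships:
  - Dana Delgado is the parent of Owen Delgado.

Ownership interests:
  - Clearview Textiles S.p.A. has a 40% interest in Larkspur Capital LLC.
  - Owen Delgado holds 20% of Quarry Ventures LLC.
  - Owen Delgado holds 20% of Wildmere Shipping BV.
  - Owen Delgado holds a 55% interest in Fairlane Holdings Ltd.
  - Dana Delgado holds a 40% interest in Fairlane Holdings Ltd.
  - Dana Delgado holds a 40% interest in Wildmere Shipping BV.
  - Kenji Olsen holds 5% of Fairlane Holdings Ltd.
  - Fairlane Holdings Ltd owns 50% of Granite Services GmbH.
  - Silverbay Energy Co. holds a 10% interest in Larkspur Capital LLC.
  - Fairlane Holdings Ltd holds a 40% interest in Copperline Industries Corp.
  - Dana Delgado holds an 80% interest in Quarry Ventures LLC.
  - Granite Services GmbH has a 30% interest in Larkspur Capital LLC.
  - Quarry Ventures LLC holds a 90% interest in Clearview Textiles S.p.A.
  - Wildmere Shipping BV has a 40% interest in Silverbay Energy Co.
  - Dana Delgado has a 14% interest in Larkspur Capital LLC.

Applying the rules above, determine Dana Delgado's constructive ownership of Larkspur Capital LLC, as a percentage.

By parent–child attribution (R3), Dana Delgado is treated as also owning Owen Delgado's interest in Fairlane Holdings Ltd, giving 40% + 55% = 95%.
By parent–child attribution (R3), Dana Delgado is treated as also owning Owen Delgado's interest in Wildmere Shipping BV, giving 40% + 20% = 60%.
By parent–child attribution (R3), Dana Delgado is treated as also owning Owen Delgado's interest in Quarry Ventures LLC, giving 80% + 20% = 100%.
Chain via Fairlane Holdings Ltd → Granite Services GmbH (R1): 95% × 50% × 30% = 14.25% of Larkspur Capital LLC.
Chain via Wildmere Shipping BV → Silverbay Energy Co. (R1): 60% × 40% × 10% = 2.4% of Larkspur Capital LLC.
Chain via Quarry Ventures LLC → Clearview Textiles S.p.A. (R1): 100% × 90% × 40% = 36% of Larkspur Capital LLC.
Direct interest in Larkspur Capital LLC: 14%.
Aggregating (R2): 14.25% + 2.4% + 36% + 14% = 66.65%.

66.65%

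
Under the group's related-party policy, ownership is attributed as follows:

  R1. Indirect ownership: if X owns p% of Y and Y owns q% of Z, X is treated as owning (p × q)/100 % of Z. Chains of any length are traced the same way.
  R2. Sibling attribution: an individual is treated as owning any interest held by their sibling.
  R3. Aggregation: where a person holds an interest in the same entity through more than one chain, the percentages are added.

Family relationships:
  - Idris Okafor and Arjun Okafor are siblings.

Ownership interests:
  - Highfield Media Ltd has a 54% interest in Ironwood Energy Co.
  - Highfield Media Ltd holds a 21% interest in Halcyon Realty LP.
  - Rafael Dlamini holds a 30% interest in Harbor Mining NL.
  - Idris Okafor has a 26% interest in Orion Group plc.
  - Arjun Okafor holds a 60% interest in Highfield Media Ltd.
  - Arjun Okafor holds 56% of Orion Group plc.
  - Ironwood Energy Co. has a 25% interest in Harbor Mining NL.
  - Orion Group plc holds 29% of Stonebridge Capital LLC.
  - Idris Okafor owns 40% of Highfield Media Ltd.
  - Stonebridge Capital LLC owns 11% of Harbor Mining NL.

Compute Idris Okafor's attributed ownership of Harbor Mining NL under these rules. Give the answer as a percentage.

16.1158%

By sibling attribution (R2), Idris Okafor is treated as also owning Arjun Okafor's interest in Orion Group plc, giving 26% + 56% = 82%.
By sibling attribution (R2), Idris Okafor is treated as also owning Arjun Okafor's interest in Highfield Media Ltd, giving 40% + 60% = 100%.
Chain via Orion Group plc → Stonebridge Capital LLC (R1): 82% × 29% × 11% = 2.6158% of Harbor Mining NL.
Chain via Highfield Media Ltd → Ironwood Energy Co. (R1): 100% × 54% × 25% = 13.5% of Harbor Mining NL.
Aggregating (R3): 2.6158% + 13.5% = 16.1158%.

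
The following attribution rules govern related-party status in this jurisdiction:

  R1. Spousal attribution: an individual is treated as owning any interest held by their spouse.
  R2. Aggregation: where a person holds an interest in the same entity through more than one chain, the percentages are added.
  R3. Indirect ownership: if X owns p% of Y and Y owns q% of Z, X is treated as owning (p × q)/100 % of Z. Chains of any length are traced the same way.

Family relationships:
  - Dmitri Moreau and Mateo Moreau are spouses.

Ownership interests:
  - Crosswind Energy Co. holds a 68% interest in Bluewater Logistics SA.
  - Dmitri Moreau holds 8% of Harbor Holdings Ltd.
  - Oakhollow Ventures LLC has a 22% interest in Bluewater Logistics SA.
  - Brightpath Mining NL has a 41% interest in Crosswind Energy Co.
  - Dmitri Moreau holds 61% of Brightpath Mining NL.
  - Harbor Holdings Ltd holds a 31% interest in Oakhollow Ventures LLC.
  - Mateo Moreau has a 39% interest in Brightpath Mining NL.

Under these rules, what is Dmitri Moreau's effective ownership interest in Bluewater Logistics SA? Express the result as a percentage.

By spousal attribution (R1), Dmitri Moreau is treated as also owning Mateo Moreau's interest in Brightpath Mining NL, giving 61% + 39% = 100%.
Chain via Brightpath Mining NL → Crosswind Energy Co. (R3): 100% × 41% × 68% = 27.88% of Bluewater Logistics SA.
Chain via Harbor Holdings Ltd → Oakhollow Ventures LLC (R3): 8% × 31% × 22% = 0.5456% of Bluewater Logistics SA.
Aggregating (R2): 27.88% + 0.5456% = 28.4256%.

28.4256%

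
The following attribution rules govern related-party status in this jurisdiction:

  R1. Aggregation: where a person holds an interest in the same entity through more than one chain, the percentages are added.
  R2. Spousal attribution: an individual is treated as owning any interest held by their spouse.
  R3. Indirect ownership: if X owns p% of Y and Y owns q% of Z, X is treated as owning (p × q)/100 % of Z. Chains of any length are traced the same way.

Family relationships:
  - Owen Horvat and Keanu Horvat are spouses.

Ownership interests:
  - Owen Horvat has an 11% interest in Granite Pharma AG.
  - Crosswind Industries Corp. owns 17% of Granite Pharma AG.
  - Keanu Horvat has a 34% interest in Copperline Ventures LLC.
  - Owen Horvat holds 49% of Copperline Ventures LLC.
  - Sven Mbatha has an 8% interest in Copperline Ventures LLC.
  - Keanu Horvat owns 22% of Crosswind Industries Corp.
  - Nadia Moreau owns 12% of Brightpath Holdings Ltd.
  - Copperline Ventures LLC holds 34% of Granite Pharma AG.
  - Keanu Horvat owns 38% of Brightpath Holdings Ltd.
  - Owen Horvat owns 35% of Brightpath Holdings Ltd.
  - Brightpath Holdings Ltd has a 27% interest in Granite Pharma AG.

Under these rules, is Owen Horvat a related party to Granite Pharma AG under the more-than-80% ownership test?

No

By spousal attribution (R2), Owen Horvat is treated as also owning Keanu Horvat's interest in Copperline Ventures LLC, giving 49% + 34% = 83%.
By spousal attribution (R2), Owen Horvat is treated as also owning Keanu Horvat's interest in Brightpath Holdings Ltd, giving 35% + 38% = 73%.
By spousal attribution (R2), Owen Horvat is treated as owning Keanu Horvat's 22% interest in Crosswind Industries Corp.
Chain via Copperline Ventures LLC (R3): 83% × 34% = 28.22% of Granite Pharma AG.
Chain via Brightpath Holdings Ltd (R3): 73% × 27% = 19.71% of Granite Pharma AG.
Direct interest in Granite Pharma AG: 11%.
Chain via Crosswind Industries Corp. (R3): 22% × 17% = 3.74% of Granite Pharma AG.
Aggregating (R1): 28.22% + 19.71% + 11% + 3.74% = 62.67%.
62.67% does not exceed the 80% threshold, so Owen is not a related party to Granite Pharma AG.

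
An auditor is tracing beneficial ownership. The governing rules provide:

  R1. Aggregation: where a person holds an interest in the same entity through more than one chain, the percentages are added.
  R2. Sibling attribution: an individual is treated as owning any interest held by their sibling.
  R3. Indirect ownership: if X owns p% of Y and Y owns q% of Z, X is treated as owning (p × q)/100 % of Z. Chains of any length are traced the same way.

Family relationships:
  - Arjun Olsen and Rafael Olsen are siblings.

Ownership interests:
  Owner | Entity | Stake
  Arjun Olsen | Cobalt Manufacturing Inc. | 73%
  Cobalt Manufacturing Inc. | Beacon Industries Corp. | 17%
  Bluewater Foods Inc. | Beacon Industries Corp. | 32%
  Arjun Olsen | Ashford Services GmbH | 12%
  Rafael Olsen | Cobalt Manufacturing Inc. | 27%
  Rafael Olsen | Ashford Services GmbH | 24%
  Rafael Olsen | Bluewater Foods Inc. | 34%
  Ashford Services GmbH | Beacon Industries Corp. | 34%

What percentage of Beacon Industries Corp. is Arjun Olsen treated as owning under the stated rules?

By sibling attribution (R2), Arjun Olsen is treated as also owning Rafael Olsen's interest in Ashford Services GmbH, giving 12% + 24% = 36%.
By sibling attribution (R2), Arjun Olsen is treated as also owning Rafael Olsen's interest in Cobalt Manufacturing Inc, giving 73% + 27% = 100%.
By sibling attribution (R2), Arjun Olsen is treated as owning Rafael Olsen's 34% interest in Bluewater Foods Inc.
Chain via Ashford Services GmbH (R3): 36% × 34% = 12.24% of Beacon Industries Corp.
Chain via Cobalt Manufacturing Inc. (R3): 100% × 17% = 17% of Beacon Industries Corp.
Chain via Bluewater Foods Inc. (R3): 34% × 32% = 10.88% of Beacon Industries Corp.
Aggregating (R1): 12.24% + 17% + 10.88% = 40.12%.

40.12%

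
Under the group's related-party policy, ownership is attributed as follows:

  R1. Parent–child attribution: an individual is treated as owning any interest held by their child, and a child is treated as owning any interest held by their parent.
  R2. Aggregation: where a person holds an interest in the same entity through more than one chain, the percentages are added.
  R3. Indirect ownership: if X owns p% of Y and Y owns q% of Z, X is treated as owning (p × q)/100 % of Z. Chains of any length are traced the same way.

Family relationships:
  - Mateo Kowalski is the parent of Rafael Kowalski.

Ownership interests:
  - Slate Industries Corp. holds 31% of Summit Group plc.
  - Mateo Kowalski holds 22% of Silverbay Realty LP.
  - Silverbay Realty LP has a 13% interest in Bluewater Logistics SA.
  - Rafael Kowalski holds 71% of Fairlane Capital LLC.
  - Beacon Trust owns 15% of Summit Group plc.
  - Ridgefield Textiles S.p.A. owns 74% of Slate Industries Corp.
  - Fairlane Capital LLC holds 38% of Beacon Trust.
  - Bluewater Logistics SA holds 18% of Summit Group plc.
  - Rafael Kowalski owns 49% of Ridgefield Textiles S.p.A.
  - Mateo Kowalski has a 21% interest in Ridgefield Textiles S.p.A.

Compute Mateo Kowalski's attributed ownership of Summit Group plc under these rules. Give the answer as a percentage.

By parent–child attribution (R1), Mateo Kowalski is treated as also owning Rafael Kowalski's interest in Ridgefield Textiles S.p.A, giving 21% + 49% = 70%.
By parent–child attribution (R1), Mateo Kowalski is treated as owning Rafael Kowalski's 71% interest in Fairlane Capital LLC.
Chain via Ridgefield Textiles S.p.A. → Slate Industries Corp. (R3): 70% × 74% × 31% = 16.058% of Summit Group plc.
Chain via Silverbay Realty LP → Bluewater Logistics SA (R3): 22% × 13% × 18% = 0.5148% of Summit Group plc.
Chain via Fairlane Capital LLC → Beacon Trust (R3): 71% × 38% × 15% = 4.047% of Summit Group plc.
Aggregating (R2): 16.058% + 0.5148% + 4.047% = 20.6198%.

20.6198%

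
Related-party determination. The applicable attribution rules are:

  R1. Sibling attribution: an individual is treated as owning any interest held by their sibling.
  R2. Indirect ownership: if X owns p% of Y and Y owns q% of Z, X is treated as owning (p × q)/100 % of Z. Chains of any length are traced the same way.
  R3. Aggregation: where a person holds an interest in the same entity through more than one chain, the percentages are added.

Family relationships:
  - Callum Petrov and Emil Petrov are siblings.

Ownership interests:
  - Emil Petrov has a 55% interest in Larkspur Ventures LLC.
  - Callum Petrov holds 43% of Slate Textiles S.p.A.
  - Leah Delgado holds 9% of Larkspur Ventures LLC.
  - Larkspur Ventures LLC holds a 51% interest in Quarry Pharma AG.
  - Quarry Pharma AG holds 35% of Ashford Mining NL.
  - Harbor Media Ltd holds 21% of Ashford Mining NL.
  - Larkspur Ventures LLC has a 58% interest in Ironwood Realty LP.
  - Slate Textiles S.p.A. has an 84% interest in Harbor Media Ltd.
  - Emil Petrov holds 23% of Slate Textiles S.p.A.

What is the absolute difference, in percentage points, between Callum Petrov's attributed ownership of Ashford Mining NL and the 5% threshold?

16.4599

By sibling attribution (R1), Callum Petrov is treated as also owning Emil Petrov's interest in Slate Textiles S.p.A, giving 43% + 23% = 66%.
By sibling attribution (R1), Callum Petrov is treated as owning Emil Petrov's 55% interest in Larkspur Ventures LLC.
Chain via Slate Textiles S.p.A. → Harbor Media Ltd (R2): 66% × 84% × 21% = 11.6424% of Ashford Mining NL.
Chain via Larkspur Ventures LLC → Quarry Pharma AG (R2): 55% × 51% × 35% = 9.8175% of Ashford Mining NL.
Aggregating (R3): 11.6424% + 9.8175% = 21.4599%.
21.4599% exceeds the 5% threshold by 16.4599 percentage points.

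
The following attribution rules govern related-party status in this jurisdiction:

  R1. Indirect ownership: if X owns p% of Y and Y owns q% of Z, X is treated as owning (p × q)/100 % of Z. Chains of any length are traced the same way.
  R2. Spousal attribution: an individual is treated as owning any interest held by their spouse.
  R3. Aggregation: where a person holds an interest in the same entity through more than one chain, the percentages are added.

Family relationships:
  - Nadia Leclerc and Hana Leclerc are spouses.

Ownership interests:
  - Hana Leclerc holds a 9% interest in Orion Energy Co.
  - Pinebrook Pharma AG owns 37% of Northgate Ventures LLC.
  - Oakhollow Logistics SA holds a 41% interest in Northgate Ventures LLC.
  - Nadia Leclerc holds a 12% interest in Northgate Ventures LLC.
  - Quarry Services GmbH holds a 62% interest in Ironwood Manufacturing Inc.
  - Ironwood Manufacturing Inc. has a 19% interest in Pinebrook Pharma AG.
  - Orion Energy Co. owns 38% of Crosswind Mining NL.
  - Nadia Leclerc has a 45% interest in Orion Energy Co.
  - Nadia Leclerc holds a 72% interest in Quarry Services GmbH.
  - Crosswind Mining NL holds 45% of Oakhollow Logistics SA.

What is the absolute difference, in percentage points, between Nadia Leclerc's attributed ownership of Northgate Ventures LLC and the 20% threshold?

1.075868

By spousal attribution (R2), Nadia Leclerc is treated as also owning Hana Leclerc's interest in Orion Energy Co, giving 45% + 9% = 54%.
Chain via Orion Energy Co. → Crosswind Mining NL → Oakhollow Logistics SA (R1): 54% × 38% × 45% × 41% = 3.78594% of Northgate Ventures LLC.
Chain via Quarry Services GmbH → Ironwood Manufacturing Inc. → Pinebrook Pharma AG (R1): 72% × 62% × 19% × 37% = 3.138192% of Northgate Ventures LLC.
Direct interest in Northgate Ventures LLC: 12%.
Aggregating (R3): 3.78594% + 3.138192% + 12% = 18.924132%.
18.924132% falls short of the 20% threshold by 1.075868 percentage points.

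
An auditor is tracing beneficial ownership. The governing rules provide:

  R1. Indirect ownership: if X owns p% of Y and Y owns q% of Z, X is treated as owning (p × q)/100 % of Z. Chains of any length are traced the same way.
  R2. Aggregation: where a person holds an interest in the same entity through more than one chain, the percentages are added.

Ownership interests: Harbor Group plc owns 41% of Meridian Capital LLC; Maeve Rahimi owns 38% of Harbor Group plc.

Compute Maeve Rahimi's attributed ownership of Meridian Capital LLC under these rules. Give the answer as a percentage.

15.58%

Chain via Harbor Group plc (R1): 38% × 41% = 15.58% of Meridian Capital LLC.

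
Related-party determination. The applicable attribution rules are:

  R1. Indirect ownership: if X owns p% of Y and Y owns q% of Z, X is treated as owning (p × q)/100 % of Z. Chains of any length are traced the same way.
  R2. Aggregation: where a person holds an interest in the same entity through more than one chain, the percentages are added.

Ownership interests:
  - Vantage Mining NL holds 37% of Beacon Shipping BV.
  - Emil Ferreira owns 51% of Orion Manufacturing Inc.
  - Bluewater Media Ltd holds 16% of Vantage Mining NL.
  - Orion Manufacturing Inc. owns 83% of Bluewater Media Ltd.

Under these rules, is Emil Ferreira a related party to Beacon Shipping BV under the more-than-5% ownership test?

Chain via Orion Manufacturing Inc. → Bluewater Media Ltd → Vantage Mining NL (R1): 51% × 83% × 16% × 37% = 2.505936% of Beacon Shipping BV.
2.505936% does not exceed the 5% threshold, so Emil is not a related party to Beacon Shipping BV.

No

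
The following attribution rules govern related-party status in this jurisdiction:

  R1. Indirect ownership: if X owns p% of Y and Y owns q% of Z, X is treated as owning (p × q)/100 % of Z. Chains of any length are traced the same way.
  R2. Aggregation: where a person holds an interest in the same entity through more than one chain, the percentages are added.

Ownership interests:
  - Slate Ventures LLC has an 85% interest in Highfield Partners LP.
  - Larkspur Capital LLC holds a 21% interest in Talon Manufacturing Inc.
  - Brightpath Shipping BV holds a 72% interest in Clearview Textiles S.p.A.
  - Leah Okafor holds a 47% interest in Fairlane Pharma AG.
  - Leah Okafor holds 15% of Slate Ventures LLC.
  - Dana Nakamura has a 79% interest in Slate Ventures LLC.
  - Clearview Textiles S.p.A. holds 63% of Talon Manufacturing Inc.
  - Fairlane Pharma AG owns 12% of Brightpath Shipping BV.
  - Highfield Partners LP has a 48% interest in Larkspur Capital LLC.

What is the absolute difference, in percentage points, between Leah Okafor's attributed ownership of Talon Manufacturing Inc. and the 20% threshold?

Chain via Fairlane Pharma AG → Brightpath Shipping BV → Clearview Textiles S.p.A. (R1): 47% × 12% × 72% × 63% = 2.558304% of Talon Manufacturing Inc.
Chain via Slate Ventures LLC → Highfield Partners LP → Larkspur Capital LLC (R1): 15% × 85% × 48% × 21% = 1.2852% of Talon Manufacturing Inc.
Aggregating (R2): 2.558304% + 1.2852% = 3.843504%.
3.843504% falls short of the 20% threshold by 16.156496 percentage points.

16.156496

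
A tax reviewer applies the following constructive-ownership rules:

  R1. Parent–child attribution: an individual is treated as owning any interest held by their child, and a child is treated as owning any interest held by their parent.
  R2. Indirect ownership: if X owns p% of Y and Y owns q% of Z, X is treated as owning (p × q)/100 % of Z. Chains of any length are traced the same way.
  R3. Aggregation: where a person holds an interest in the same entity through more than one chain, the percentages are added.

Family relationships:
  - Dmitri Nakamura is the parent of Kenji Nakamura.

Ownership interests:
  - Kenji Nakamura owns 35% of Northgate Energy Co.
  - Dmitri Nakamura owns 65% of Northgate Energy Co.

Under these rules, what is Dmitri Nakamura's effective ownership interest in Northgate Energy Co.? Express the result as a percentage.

By parent–child attribution (R1), Dmitri Nakamura is treated as also owning Kenji Nakamura's interest in Northgate Energy Co, giving 65% + 35% = 100%.
Direct interest in Northgate Energy Co: 100%.

100%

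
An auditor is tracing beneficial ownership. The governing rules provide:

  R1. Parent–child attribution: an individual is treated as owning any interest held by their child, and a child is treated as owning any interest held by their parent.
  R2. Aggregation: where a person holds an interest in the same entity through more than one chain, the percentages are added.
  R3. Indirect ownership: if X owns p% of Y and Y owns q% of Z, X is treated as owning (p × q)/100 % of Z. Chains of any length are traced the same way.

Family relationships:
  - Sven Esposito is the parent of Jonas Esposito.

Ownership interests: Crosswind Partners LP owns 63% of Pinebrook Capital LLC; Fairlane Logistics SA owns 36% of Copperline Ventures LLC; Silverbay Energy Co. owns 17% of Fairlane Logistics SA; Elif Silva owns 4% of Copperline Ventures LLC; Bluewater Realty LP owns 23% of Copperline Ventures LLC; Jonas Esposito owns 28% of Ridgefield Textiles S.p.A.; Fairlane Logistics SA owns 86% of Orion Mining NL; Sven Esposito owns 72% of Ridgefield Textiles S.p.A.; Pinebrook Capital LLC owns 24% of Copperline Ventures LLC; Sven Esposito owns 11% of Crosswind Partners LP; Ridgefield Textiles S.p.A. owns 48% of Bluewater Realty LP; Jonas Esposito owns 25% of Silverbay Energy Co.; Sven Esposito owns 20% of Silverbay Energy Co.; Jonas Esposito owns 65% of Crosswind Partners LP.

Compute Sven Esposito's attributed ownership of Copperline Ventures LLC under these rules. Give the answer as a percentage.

25.2852%

By parent–child attribution (R1), Sven Esposito is treated as also owning Jonas Esposito's interest in Silverbay Energy Co, giving 20% + 25% = 45%.
By parent–child attribution (R1), Sven Esposito is treated as also owning Jonas Esposito's interest in Ridgefield Textiles S.p.A, giving 72% + 28% = 100%.
By parent–child attribution (R1), Sven Esposito is treated as also owning Jonas Esposito's interest in Crosswind Partners LP, giving 11% + 65% = 76%.
Chain via Silverbay Energy Co. → Fairlane Logistics SA (R3): 45% × 17% × 36% = 2.754% of Copperline Ventures LLC.
Chain via Ridgefield Textiles S.p.A. → Bluewater Realty LP (R3): 100% × 48% × 23% = 11.04% of Copperline Ventures LLC.
Chain via Crosswind Partners LP → Pinebrook Capital LLC (R3): 76% × 63% × 24% = 11.4912% of Copperline Ventures LLC.
Aggregating (R2): 2.754% + 11.04% + 11.4912% = 25.2852%.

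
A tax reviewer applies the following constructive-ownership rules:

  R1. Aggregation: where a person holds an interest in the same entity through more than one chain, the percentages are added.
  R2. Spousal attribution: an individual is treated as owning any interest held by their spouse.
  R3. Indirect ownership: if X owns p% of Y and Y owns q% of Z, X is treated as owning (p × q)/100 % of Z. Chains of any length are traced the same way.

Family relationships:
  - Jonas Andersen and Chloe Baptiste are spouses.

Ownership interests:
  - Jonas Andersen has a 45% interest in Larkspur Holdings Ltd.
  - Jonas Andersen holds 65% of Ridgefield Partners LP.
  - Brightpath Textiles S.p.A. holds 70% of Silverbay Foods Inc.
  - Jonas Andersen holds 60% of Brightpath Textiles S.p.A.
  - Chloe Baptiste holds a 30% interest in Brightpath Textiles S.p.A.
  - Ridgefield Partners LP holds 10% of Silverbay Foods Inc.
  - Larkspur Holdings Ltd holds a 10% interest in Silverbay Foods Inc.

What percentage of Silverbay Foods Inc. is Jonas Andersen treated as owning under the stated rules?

74%

By spousal attribution (R2), Jonas Andersen is treated as also owning Chloe Baptiste's interest in Brightpath Textiles S.p.A, giving 60% + 30% = 90%.
Chain via Brightpath Textiles S.p.A. (R3): 90% × 70% = 63% of Silverbay Foods Inc.
Chain via Ridgefield Partners LP (R3): 65% × 10% = 6.5% of Silverbay Foods Inc.
Chain via Larkspur Holdings Ltd (R3): 45% × 10% = 4.5% of Silverbay Foods Inc.
Aggregating (R1): 63% + 6.5% + 4.5% = 74%.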